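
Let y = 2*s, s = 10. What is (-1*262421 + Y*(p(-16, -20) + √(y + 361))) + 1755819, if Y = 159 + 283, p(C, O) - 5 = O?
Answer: 1486768 + 442*√381 ≈ 1.4954e+6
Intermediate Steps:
p(C, O) = 5 + O
y = 20 (y = 2*10 = 20)
Y = 442
(-1*262421 + Y*(p(-16, -20) + √(y + 361))) + 1755819 = (-1*262421 + 442*((5 - 20) + √(20 + 361))) + 1755819 = (-262421 + 442*(-15 + √381)) + 1755819 = (-262421 + (-6630 + 442*√381)) + 1755819 = (-269051 + 442*√381) + 1755819 = 1486768 + 442*√381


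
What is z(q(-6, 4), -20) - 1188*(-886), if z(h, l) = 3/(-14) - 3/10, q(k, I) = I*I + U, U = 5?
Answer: 36839862/35 ≈ 1.0526e+6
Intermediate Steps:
q(k, I) = 5 + I**2 (q(k, I) = I*I + 5 = I**2 + 5 = 5 + I**2)
z(h, l) = -18/35 (z(h, l) = 3*(-1/14) - 3*1/10 = -3/14 - 3/10 = -18/35)
z(q(-6, 4), -20) - 1188*(-886) = -18/35 - 1188*(-886) = -18/35 + 1052568 = 36839862/35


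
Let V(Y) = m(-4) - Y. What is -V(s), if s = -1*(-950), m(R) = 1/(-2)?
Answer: 1901/2 ≈ 950.50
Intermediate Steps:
m(R) = -½
s = 950
V(Y) = -½ - Y
-V(s) = -(-½ - 1*950) = -(-½ - 950) = -1*(-1901/2) = 1901/2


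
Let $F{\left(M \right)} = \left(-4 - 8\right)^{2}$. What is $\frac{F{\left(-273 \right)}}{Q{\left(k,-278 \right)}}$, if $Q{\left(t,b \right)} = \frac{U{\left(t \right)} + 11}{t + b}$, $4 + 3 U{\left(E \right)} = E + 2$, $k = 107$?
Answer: $- \frac{12312}{23} \approx -535.3$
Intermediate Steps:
$F{\left(M \right)} = 144$ ($F{\left(M \right)} = \left(-12\right)^{2} = 144$)
$U{\left(E \right)} = - \frac{2}{3} + \frac{E}{3}$ ($U{\left(E \right)} = - \frac{4}{3} + \frac{E + 2}{3} = - \frac{4}{3} + \frac{2 + E}{3} = - \frac{4}{3} + \left(\frac{2}{3} + \frac{E}{3}\right) = - \frac{2}{3} + \frac{E}{3}$)
$Q{\left(t,b \right)} = \frac{\frac{31}{3} + \frac{t}{3}}{b + t}$ ($Q{\left(t,b \right)} = \frac{\left(- \frac{2}{3} + \frac{t}{3}\right) + 11}{t + b} = \frac{\frac{31}{3} + \frac{t}{3}}{b + t}$)
$\frac{F{\left(-273 \right)}}{Q{\left(k,-278 \right)}} = \frac{144}{\frac{1}{3} \frac{1}{-278 + 107} \left(31 + 107\right)} = \frac{144}{\frac{1}{3} \frac{1}{-171} \cdot 138} = \frac{144}{\frac{1}{3} \left(- \frac{1}{171}\right) 138} = \frac{144}{- \frac{46}{171}} = 144 \left(- \frac{171}{46}\right) = - \frac{12312}{23}$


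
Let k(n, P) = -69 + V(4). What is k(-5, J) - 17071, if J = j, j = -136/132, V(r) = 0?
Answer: -17140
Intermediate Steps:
j = -34/33 (j = -136*1/132 = -34/33 ≈ -1.0303)
J = -34/33 ≈ -1.0303
k(n, P) = -69 (k(n, P) = -69 + 0 = -69)
k(-5, J) - 17071 = -69 - 17071 = -17140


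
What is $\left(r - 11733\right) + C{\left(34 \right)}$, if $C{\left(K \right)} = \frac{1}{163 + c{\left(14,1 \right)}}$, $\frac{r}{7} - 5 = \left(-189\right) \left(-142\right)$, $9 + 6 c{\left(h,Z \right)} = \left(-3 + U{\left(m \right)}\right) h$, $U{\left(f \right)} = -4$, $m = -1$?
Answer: $\frac{153442334}{871} \approx 1.7617 \cdot 10^{5}$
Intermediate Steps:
$c{\left(h,Z \right)} = - \frac{3}{2} - \frac{7 h}{6}$ ($c{\left(h,Z \right)} = - \frac{3}{2} + \frac{\left(-3 - 4\right) h}{6} = - \frac{3}{2} + \frac{\left(-7\right) h}{6} = - \frac{3}{2} - \frac{7 h}{6}$)
$r = 187901$ ($r = 35 + 7 \left(\left(-189\right) \left(-142\right)\right) = 35 + 7 \cdot 26838 = 35 + 187866 = 187901$)
$C{\left(K \right)} = \frac{6}{871}$ ($C{\left(K \right)} = \frac{1}{163 - \frac{107}{6}} = \frac{1}{\frac{871}{6}} = \frac{6}{871}$)
$\left(r - 11733\right) + C{\left(34 \right)} = \left(187901 - 11733\right) + \frac{6}{871} = 176168 + \frac{6}{871} = \frac{153442334}{871}$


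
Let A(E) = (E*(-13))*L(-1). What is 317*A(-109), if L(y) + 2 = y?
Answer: -1347567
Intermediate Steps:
L(y) = -2 + y
A(E) = 39*E (A(E) = (E*(-13))*(-2 - 1) = -13*E*(-3) = 39*E)
317*A(-109) = 317*(39*(-109)) = 317*(-4251) = -1347567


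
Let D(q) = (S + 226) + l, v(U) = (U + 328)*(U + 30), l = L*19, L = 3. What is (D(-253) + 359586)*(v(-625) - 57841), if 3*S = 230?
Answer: 128364543538/3 ≈ 4.2788e+10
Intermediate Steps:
S = 230/3 (S = (⅓)*230 = 230/3 ≈ 76.667)
l = 57 (l = 3*19 = 57)
v(U) = (30 + U)*(328 + U) (v(U) = (328 + U)*(30 + U) = (30 + U)*(328 + U))
D(q) = 1079/3 (D(q) = (230/3 + 226) + 57 = 908/3 + 57 = 1079/3)
(D(-253) + 359586)*(v(-625) - 57841) = (1079/3 + 359586)*((9840 + (-625)² + 358*(-625)) - 57841) = 1079837*((9840 + 390625 - 223750) - 57841)/3 = 1079837*(176715 - 57841)/3 = (1079837/3)*118874 = 128364543538/3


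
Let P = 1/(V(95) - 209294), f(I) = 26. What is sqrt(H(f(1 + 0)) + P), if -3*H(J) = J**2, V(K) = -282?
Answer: I*sqrt(22268505057978)/314364 ≈ 15.011*I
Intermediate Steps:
P = -1/209576 (P = 1/(-282 - 209294) = 1/(-209576) = -1/209576 ≈ -4.7715e-6)
H(J) = -J**2/3
sqrt(H(f(1 + 0)) + P) = sqrt(-1/3*26**2 - 1/209576) = sqrt(-1/3*676 - 1/209576) = sqrt(-676/3 - 1/209576) = sqrt(-141673379/628728) = I*sqrt(22268505057978)/314364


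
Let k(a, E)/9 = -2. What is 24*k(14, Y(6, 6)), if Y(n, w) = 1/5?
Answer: -432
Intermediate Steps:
Y(n, w) = ⅕
k(a, E) = -18 (k(a, E) = 9*(-2) = -18)
24*k(14, Y(6, 6)) = 24*(-18) = -432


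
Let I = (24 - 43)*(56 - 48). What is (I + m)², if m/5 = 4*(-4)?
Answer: 53824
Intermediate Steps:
I = -152 (I = -19*8 = -152)
m = -80 (m = 5*(4*(-4)) = 5*(-16) = -80)
(I + m)² = (-152 - 80)² = (-232)² = 53824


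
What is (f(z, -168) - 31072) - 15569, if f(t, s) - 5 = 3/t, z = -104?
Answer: -4850147/104 ≈ -46636.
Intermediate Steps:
f(t, s) = 5 + 3/t
(f(z, -168) - 31072) - 15569 = ((5 + 3/(-104)) - 31072) - 15569 = ((5 + 3*(-1/104)) - 31072) - 15569 = ((5 - 3/104) - 31072) - 15569 = (517/104 - 31072) - 15569 = -3230971/104 - 15569 = -4850147/104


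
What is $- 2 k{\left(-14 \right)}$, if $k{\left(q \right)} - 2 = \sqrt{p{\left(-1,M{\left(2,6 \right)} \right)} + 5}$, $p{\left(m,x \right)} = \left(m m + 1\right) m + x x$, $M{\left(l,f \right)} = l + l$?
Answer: $-4 - 2 \sqrt{19} \approx -12.718$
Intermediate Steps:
$M{\left(l,f \right)} = 2 l$
$p{\left(m,x \right)} = x^{2} + m \left(1 + m^{2}\right)$ ($p{\left(m,x \right)} = \left(m^{2} + 1\right) m + x^{2} = \left(1 + m^{2}\right) m + x^{2} = m \left(1 + m^{2}\right) + x^{2} = x^{2} + m \left(1 + m^{2}\right)$)
$k{\left(q \right)} = 2 + \sqrt{19}$ ($k{\left(q \right)} = 2 + \sqrt{\left(-1 + \left(-1\right)^{3} + \left(2 \cdot 2\right)^{2}\right) + 5} = 2 + \sqrt{\left(-1 - 1 + 4^{2}\right) + 5} = 2 + \sqrt{\left(-1 - 1 + 16\right) + 5} = 2 + \sqrt{14 + 5} = 2 + \sqrt{19}$)
$- 2 k{\left(-14 \right)} = - 2 \left(2 + \sqrt{19}\right) = -4 - 2 \sqrt{19}$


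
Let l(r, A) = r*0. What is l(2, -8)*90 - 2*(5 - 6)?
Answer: 2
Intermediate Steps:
l(r, A) = 0
l(2, -8)*90 - 2*(5 - 6) = 0*90 - 2*(5 - 6) = 0 - 2*(-1) = 0 + 2 = 2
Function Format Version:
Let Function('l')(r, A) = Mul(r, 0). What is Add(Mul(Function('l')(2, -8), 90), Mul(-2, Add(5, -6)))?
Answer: 2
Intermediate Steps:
Function('l')(r, A) = 0
Add(Mul(Function('l')(2, -8), 90), Mul(-2, Add(5, -6))) = Add(Mul(0, 90), Mul(-2, Add(5, -6))) = Add(0, Mul(-2, -1)) = Add(0, 2) = 2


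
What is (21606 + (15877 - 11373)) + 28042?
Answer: 54152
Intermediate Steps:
(21606 + (15877 - 11373)) + 28042 = (21606 + 4504) + 28042 = 26110 + 28042 = 54152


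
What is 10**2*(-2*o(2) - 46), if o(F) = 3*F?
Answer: -5800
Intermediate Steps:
10**2*(-2*o(2) - 46) = 10**2*(-6*2 - 46) = 100*(-2*6 - 46) = 100*(-12 - 46) = 100*(-58) = -5800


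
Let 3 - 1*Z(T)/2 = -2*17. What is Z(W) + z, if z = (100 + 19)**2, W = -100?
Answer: 14235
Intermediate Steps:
Z(T) = 74 (Z(T) = 6 - (-4)*17 = 6 - 2*(-34) = 6 + 68 = 74)
z = 14161 (z = 119**2 = 14161)
Z(W) + z = 74 + 14161 = 14235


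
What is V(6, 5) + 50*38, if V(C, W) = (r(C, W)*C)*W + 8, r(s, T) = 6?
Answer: 2088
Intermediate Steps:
V(C, W) = 8 + 6*C*W (V(C, W) = (6*C)*W + 8 = 6*C*W + 8 = 8 + 6*C*W)
V(6, 5) + 50*38 = (8 + 6*6*5) + 50*38 = (8 + 180) + 1900 = 188 + 1900 = 2088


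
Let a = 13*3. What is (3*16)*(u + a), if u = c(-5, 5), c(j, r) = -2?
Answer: 1776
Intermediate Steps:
u = -2
a = 39
(3*16)*(u + a) = (3*16)*(-2 + 39) = 48*37 = 1776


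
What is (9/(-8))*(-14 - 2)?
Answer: 18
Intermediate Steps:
(9/(-8))*(-14 - 2) = (9*(-⅛))*(-16) = -9/8*(-16) = 18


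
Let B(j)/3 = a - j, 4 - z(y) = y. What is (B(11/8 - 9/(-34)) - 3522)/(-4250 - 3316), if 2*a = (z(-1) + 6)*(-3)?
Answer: 162131/342992 ≈ 0.47270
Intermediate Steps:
z(y) = 4 - y
a = -33/2 (a = (((4 - 1*(-1)) + 6)*(-3))/2 = (((4 + 1) + 6)*(-3))/2 = ((5 + 6)*(-3))/2 = (11*(-3))/2 = (½)*(-33) = -33/2 ≈ -16.500)
B(j) = -99/2 - 3*j (B(j) = 3*(-33/2 - j) = -99/2 - 3*j)
(B(11/8 - 9/(-34)) - 3522)/(-4250 - 3316) = ((-99/2 - 3*(11/8 - 9/(-34))) - 3522)/(-4250 - 3316) = ((-99/2 - 3*(11*(⅛) - 9*(-1/34))) - 3522)/(-7566) = ((-99/2 - 3*(11/8 + 9/34)) - 3522)*(-1/7566) = ((-99/2 - 3*223/136) - 3522)*(-1/7566) = ((-99/2 - 669/136) - 3522)*(-1/7566) = (-7401/136 - 3522)*(-1/7566) = -486393/136*(-1/7566) = 162131/342992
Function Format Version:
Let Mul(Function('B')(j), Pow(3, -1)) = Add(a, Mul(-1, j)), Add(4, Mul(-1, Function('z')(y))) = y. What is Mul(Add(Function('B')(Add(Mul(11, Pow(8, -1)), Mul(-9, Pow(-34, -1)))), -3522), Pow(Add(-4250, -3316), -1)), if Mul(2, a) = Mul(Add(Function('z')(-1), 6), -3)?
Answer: Rational(162131, 342992) ≈ 0.47270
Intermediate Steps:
Function('z')(y) = Add(4, Mul(-1, y))
a = Rational(-33, 2) (a = Mul(Rational(1, 2), Mul(Add(Add(4, Mul(-1, -1)), 6), -3)) = Mul(Rational(1, 2), Mul(Add(Add(4, 1), 6), -3)) = Mul(Rational(1, 2), Mul(Add(5, 6), -3)) = Mul(Rational(1, 2), Mul(11, -3)) = Mul(Rational(1, 2), -33) = Rational(-33, 2) ≈ -16.500)
Function('B')(j) = Add(Rational(-99, 2), Mul(-3, j)) (Function('B')(j) = Mul(3, Add(Rational(-33, 2), Mul(-1, j))) = Add(Rational(-99, 2), Mul(-3, j)))
Mul(Add(Function('B')(Add(Mul(11, Pow(8, -1)), Mul(-9, Pow(-34, -1)))), -3522), Pow(Add(-4250, -3316), -1)) = Mul(Add(Add(Rational(-99, 2), Mul(-3, Add(Mul(11, Pow(8, -1)), Mul(-9, Pow(-34, -1))))), -3522), Pow(Add(-4250, -3316), -1)) = Mul(Add(Add(Rational(-99, 2), Mul(-3, Add(Mul(11, Rational(1, 8)), Mul(-9, Rational(-1, 34))))), -3522), Pow(-7566, -1)) = Mul(Add(Add(Rational(-99, 2), Mul(-3, Add(Rational(11, 8), Rational(9, 34)))), -3522), Rational(-1, 7566)) = Mul(Add(Add(Rational(-99, 2), Mul(-3, Rational(223, 136))), -3522), Rational(-1, 7566)) = Mul(Add(Add(Rational(-99, 2), Rational(-669, 136)), -3522), Rational(-1, 7566)) = Mul(Add(Rational(-7401, 136), -3522), Rational(-1, 7566)) = Mul(Rational(-486393, 136), Rational(-1, 7566)) = Rational(162131, 342992)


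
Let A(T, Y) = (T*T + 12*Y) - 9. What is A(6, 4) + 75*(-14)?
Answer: -975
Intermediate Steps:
A(T, Y) = -9 + T² + 12*Y (A(T, Y) = (T² + 12*Y) - 9 = -9 + T² + 12*Y)
A(6, 4) + 75*(-14) = (-9 + 6² + 12*4) + 75*(-14) = (-9 + 36 + 48) - 1050 = 75 - 1050 = -975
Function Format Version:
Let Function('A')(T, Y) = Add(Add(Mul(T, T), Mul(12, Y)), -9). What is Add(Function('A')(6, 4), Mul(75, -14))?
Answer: -975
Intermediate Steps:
Function('A')(T, Y) = Add(-9, Pow(T, 2), Mul(12, Y)) (Function('A')(T, Y) = Add(Add(Pow(T, 2), Mul(12, Y)), -9) = Add(-9, Pow(T, 2), Mul(12, Y)))
Add(Function('A')(6, 4), Mul(75, -14)) = Add(Add(-9, Pow(6, 2), Mul(12, 4)), Mul(75, -14)) = Add(Add(-9, 36, 48), -1050) = Add(75, -1050) = -975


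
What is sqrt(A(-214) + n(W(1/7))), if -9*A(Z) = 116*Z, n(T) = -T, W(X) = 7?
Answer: sqrt(24761)/3 ≈ 52.452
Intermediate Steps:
A(Z) = -116*Z/9
sqrt(A(-214) + n(W(1/7))) = sqrt(-116/9*(-214) - 1*7) = sqrt(24824/9 - 7) = sqrt(24761/9) = sqrt(24761)/3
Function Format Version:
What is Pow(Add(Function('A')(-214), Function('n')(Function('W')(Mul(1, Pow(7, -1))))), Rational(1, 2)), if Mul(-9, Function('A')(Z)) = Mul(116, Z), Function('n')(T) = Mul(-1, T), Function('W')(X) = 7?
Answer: Mul(Rational(1, 3), Pow(24761, Rational(1, 2))) ≈ 52.452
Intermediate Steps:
Function('A')(Z) = Mul(Rational(-116, 9), Z) (Function('A')(Z) = Mul(Rational(-1, 9), Mul(116, Z)) = Mul(Rational(-116, 9), Z))
Pow(Add(Function('A')(-214), Function('n')(Function('W')(Mul(1, Pow(7, -1))))), Rational(1, 2)) = Pow(Add(Mul(Rational(-116, 9), -214), Mul(-1, 7)), Rational(1, 2)) = Pow(Add(Rational(24824, 9), -7), Rational(1, 2)) = Pow(Rational(24761, 9), Rational(1, 2)) = Mul(Rational(1, 3), Pow(24761, Rational(1, 2)))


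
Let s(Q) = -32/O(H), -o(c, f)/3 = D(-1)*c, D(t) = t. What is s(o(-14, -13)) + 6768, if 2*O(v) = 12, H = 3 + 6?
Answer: 20288/3 ≈ 6762.7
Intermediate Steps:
H = 9
O(v) = 6 (O(v) = (½)*12 = 6)
o(c, f) = 3*c (o(c, f) = -(-3)*c = 3*c)
s(Q) = -16/3 (s(Q) = -32/6 = -32*⅙ = -16/3)
s(o(-14, -13)) + 6768 = -16/3 + 6768 = 20288/3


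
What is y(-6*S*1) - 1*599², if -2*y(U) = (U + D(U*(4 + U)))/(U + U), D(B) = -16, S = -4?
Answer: -4305613/12 ≈ -3.5880e+5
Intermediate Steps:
y(U) = -(-16 + U)/(4*U) (y(U) = -(U - 16)/(2*(U + U)) = -(-16 + U)/(2*(2*U)) = -(-16 + U)*1/(2*U)/2 = -(-16 + U)/(4*U))
y(-6*S*1) - 1*599² = (16 - (-6*(-4)))/(4*((-6*(-4)*1))) - 1*599² = (16 - 24)/(4*((24*1))) - 1*358801 = (¼)*(16 - 1*24)/24 - 358801 = (¼)*(1/24)*(16 - 24) - 358801 = (¼)*(1/24)*(-8) - 358801 = -1/12 - 358801 = -4305613/12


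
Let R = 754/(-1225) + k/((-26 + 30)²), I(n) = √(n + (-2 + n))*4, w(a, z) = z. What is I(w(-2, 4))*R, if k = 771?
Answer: 932411*√6/4900 ≈ 466.11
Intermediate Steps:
I(n) = 4*√(-2 + 2*n) (I(n) = √(-2 + 2*n)*4 = 4*√(-2 + 2*n))
R = 932411/19600 (R = 754/(-1225) + 771/((-26 + 30)²) = 754*(-1/1225) + 771/(4²) = -754/1225 + 771/16 = 932411/19600 ≈ 47.572)
I(w(-2, 4))*R = (4*√(-2 + 2*4))*(932411/19600) = (4*√(-2 + 8))*(932411/19600) = (4*√6)*(932411/19600) = 932411*√6/4900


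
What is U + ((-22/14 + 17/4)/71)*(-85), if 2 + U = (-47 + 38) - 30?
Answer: -87883/1988 ≈ -44.207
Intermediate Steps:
U = -41 (U = -2 + ((-47 + 38) - 30) = -2 + (-9 - 30) = -2 - 39 = -41)
U + ((-22/14 + 17/4)/71)*(-85) = -41 + ((-22/14 + 17/4)/71)*(-85) = -41 + ((-22*1/14 + 17*(1/4))*(1/71))*(-85) = -41 + ((-11/7 + 17/4)*(1/71))*(-85) = -41 + ((75/28)*(1/71))*(-85) = -41 + (75/1988)*(-85) = -41 - 6375/1988 = -87883/1988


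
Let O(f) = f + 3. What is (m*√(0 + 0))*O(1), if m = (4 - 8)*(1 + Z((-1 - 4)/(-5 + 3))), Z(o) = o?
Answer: 0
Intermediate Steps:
m = -14 (m = (4 - 8)*(1 + (-1 - 4)/(-5 + 3)) = -4*(1 - 5/(-2)) = -4*(1 - 5*(-½)) = -4*(1 + 5/2) = -4*7/2 = -14)
O(f) = 3 + f
(m*√(0 + 0))*O(1) = (-14*√(0 + 0))*(3 + 1) = -14*√0*4 = -14*0*4 = 0*4 = 0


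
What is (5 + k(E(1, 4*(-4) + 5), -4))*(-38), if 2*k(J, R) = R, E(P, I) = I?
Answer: -114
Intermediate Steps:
k(J, R) = R/2
(5 + k(E(1, 4*(-4) + 5), -4))*(-38) = (5 + (½)*(-4))*(-38) = (5 - 2)*(-38) = 3*(-38) = -114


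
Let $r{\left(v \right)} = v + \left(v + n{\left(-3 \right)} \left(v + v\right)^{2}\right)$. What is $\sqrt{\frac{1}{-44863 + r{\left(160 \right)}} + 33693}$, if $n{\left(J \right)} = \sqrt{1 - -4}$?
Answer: $\frac{\sqrt{-1500787298 + 3450163200 \sqrt{5}}}{\sqrt{-44543 + 102400 \sqrt{5}}} \approx 183.56$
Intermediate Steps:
$n{\left(J \right)} = \sqrt{5}$ ($n{\left(J \right)} = \sqrt{1 + 4} = \sqrt{5}$)
$r{\left(v \right)} = 2 v + 4 \sqrt{5} v^{2}$ ($r{\left(v \right)} = v + \left(v + \sqrt{5} \left(v + v\right)^{2}\right) = v + \left(v + \sqrt{5} \left(2 v\right)^{2}\right) = v + \left(v + \sqrt{5} \cdot 4 v^{2}\right) = v + \left(v + 4 \sqrt{5} v^{2}\right) = 2 v + 4 \sqrt{5} v^{2}$)
$\sqrt{\frac{1}{-44863 + r{\left(160 \right)}} + 33693} = \sqrt{\frac{1}{-44863 + 2 \cdot 160 \left(1 + 2 \cdot 160 \sqrt{5}\right)} + 33693} = \sqrt{\frac{1}{-44863 + 2 \cdot 160 \left(1 + 320 \sqrt{5}\right)} + 33693} = \sqrt{\frac{1}{-44863 + \left(320 + 102400 \sqrt{5}\right)} + 33693} = \sqrt{\frac{1}{-44543 + 102400 \sqrt{5}} + 33693} = \sqrt{33693 + \frac{1}{-44543 + 102400 \sqrt{5}}}$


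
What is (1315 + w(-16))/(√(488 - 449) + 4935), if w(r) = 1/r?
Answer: 34609155/129888992 - 7013*√39/129888992 ≈ 0.26611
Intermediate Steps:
(1315 + w(-16))/(√(488 - 449) + 4935) = (1315 + 1/(-16))/(√(488 - 449) + 4935) = (1315 - 1/16)/(√39 + 4935) = 21039/(16*(4935 + √39))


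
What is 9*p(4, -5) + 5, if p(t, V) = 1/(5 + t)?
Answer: 6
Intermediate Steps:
9*p(4, -5) + 5 = 9/(5 + 4) + 5 = 9/9 + 5 = 9*(⅑) + 5 = 1 + 5 = 6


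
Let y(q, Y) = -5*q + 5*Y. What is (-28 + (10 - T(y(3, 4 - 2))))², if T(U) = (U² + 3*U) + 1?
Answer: 841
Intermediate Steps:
T(U) = 1 + U² + 3*U
(-28 + (10 - T(y(3, 4 - 2))))² = (-28 + (10 - (1 + (-5*3 + 5*(4 - 2))² + 3*(-5*3 + 5*(4 - 2)))))² = (-28 + (10 - (1 + (-15 + 5*2)² + 3*(-15 + 5*2))))² = (-28 + (10 - (1 + (-15 + 10)² + 3*(-15 + 10))))² = (-28 + (10 - (1 + (-5)² + 3*(-5))))² = (-28 + (10 - (1 + 25 - 15)))² = (-28 + (10 - 1*11))² = (-28 + (10 - 11))² = (-28 - 1)² = (-29)² = 841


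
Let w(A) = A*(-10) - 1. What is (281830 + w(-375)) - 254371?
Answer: 31208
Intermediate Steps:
w(A) = -1 - 10*A (w(A) = -10*A - 1 = -1 - 10*A)
(281830 + w(-375)) - 254371 = (281830 + (-1 - 10*(-375))) - 254371 = (281830 + (-1 + 3750)) - 254371 = (281830 + 3749) - 254371 = 285579 - 254371 = 31208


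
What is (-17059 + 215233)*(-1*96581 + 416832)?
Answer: 63465421674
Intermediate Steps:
(-17059 + 215233)*(-1*96581 + 416832) = 198174*(-96581 + 416832) = 198174*320251 = 63465421674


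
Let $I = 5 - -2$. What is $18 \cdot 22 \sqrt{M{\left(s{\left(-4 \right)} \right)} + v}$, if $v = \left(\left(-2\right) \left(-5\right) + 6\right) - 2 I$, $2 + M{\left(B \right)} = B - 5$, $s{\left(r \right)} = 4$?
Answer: $396 i \approx 396.0 i$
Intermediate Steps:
$M{\left(B \right)} = -7 + B$ ($M{\left(B \right)} = -2 + \left(B - 5\right) = -2 + \left(-5 + B\right) = -7 + B$)
$I = 7$ ($I = 5 + 2 = 7$)
$v = 2$ ($v = \left(\left(-2\right) \left(-5\right) + 6\right) - 14 = \left(10 + 6\right) - 14 = 16 - 14 = 2$)
$18 \cdot 22 \sqrt{M{\left(s{\left(-4 \right)} \right)} + v} = 18 \cdot 22 \sqrt{\left(-7 + 4\right) + 2} = 396 \sqrt{-3 + 2} = 396 \sqrt{-1} = 396 i$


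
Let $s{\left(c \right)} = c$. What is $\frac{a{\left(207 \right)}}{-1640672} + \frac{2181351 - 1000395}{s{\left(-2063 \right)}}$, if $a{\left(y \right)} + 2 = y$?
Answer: $- \frac{1937561865347}{3384706336} \approx -572.45$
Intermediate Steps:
$a{\left(y \right)} = -2 + y$
$\frac{a{\left(207 \right)}}{-1640672} + \frac{2181351 - 1000395}{s{\left(-2063 \right)}} = \frac{-2 + 207}{-1640672} + \frac{2181351 - 1000395}{-2063} = 205 \left(- \frac{1}{1640672}\right) + 1180956 \left(- \frac{1}{2063}\right) = - \frac{205}{1640672} - \frac{1180956}{2063} = - \frac{1937561865347}{3384706336}$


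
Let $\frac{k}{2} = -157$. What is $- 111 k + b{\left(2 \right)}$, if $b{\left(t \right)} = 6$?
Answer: $34860$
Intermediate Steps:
$k = -314$ ($k = 2 \left(-157\right) = -314$)
$- 111 k + b{\left(2 \right)} = \left(-111\right) \left(-314\right) + 6 = 34854 + 6 = 34860$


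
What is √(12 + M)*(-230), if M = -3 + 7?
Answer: -920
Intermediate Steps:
M = 4
√(12 + M)*(-230) = √(12 + 4)*(-230) = √16*(-230) = 4*(-230) = -920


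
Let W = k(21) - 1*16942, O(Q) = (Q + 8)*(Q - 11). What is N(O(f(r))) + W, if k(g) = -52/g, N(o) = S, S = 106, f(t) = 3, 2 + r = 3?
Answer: -353608/21 ≈ -16838.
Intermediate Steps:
r = 1 (r = -2 + 3 = 1)
O(Q) = (-11 + Q)*(8 + Q) (O(Q) = (8 + Q)*(-11 + Q) = (-11 + Q)*(8 + Q))
N(o) = 106
W = -355834/21 (W = -52/21 - 1*16942 = -52*1/21 - 16942 = -52/21 - 16942 = -355834/21 ≈ -16944.)
N(O(f(r))) + W = 106 - 355834/21 = -353608/21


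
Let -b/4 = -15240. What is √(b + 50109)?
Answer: 3*√12341 ≈ 333.27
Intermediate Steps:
b = 60960 (b = -4*(-15240) = 60960)
√(b + 50109) = √(60960 + 50109) = √111069 = 3*√12341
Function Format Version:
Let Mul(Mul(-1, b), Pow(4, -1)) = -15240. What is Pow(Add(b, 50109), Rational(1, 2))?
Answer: Mul(3, Pow(12341, Rational(1, 2))) ≈ 333.27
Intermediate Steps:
b = 60960 (b = Mul(-4, -15240) = 60960)
Pow(Add(b, 50109), Rational(1, 2)) = Pow(Add(60960, 50109), Rational(1, 2)) = Pow(111069, Rational(1, 2)) = Mul(3, Pow(12341, Rational(1, 2)))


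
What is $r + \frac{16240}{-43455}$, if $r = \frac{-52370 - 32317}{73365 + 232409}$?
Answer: $- \frac{1729168669}{2657481834} \approx -0.65068$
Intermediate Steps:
$r = - \frac{84687}{305774} \approx -0.27696$
$r + \frac{16240}{-43455} = - \frac{84687}{305774} + \frac{16240}{-43455} = - \frac{84687}{305774} + 16240 \left(- \frac{1}{43455}\right) = - \frac{84687}{305774} - \frac{3248}{8691} = - \frac{1729168669}{2657481834}$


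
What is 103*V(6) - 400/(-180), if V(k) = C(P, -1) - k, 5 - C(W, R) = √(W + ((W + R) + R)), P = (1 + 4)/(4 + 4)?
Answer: -907/9 - 103*I*√3/2 ≈ -100.78 - 89.201*I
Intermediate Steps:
P = 5/8 ≈ 0.62500
C(W, R) = 5 - √(2*R + 2*W) (C(W, R) = 5 - √(W + ((W + R) + R)) = 5 - √(W + ((R + W) + R)) = 5 - √(W + (W + 2*R)) = 5 - √(2*R + 2*W))
V(k) = 5 - k - I*√3/2 (V(k) = (5 - √(2*(-1) + 2*(5/8))) - k = (5 - √(-2 + 5/4)) - k = (5 - √(-¾)) - k = (5 - I*√3/2) - k = 5 - k - I*√3/2)
103*V(6) - 400/(-180) = 103*(5 - 1*6 - I*√3/2) - 400/(-180) = 103*(5 - 6 - I*√3/2) - 400*(-1/180) = 103*(-1 - I*√3/2) + 20/9 = (-103 - 103*I*√3/2) + 20/9 = -907/9 - 103*I*√3/2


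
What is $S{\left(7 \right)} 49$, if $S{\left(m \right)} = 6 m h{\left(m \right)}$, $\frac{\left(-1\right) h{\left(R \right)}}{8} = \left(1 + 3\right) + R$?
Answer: $-181104$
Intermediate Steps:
$h{\left(R \right)} = -32 - 8 R$ ($h{\left(R \right)} = - 8 \left(\left(1 + 3\right) + R\right) = - 8 \left(4 + R\right) = -32 - 8 R$)
$S{\left(m \right)} = 6 m \left(-32 - 8 m\right)$
$S{\left(7 \right)} 49 = \left(-48\right) 7 \left(4 + 7\right) 49 = \left(-48\right) 7 \cdot 11 \cdot 49 = \left(-3696\right) 49 = -181104$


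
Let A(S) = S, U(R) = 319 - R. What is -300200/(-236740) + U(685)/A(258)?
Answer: -4033/26789 ≈ -0.15055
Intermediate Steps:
-300200/(-236740) + U(685)/A(258) = -300200/(-236740) + (319 - 1*685)/258 = -300200*(-1/236740) + (319 - 685)*(1/258) = 790/623 - 366*1/258 = 790/623 - 61/43 = -4033/26789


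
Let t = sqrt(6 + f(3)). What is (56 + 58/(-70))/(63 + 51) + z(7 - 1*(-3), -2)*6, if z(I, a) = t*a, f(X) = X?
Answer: -141709/3990 ≈ -35.516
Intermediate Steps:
t = 3 (t = sqrt(6 + 3) = sqrt(9) = 3)
z(I, a) = 3*a
(56 + 58/(-70))/(63 + 51) + z(7 - 1*(-3), -2)*6 = (56 + 58/(-70))/(63 + 51) + (3*(-2))*6 = (56 + 58*(-1/70))/114 - 6*6 = (56 - 29/35)*(1/114) - 36 = (1931/35)*(1/114) - 36 = 1931/3990 - 36 = -141709/3990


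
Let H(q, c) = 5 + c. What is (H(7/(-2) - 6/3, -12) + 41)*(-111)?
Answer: -3774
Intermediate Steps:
(H(7/(-2) - 6/3, -12) + 41)*(-111) = ((5 - 12) + 41)*(-111) = (-7 + 41)*(-111) = 34*(-111) = -3774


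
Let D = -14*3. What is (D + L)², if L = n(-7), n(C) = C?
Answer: 2401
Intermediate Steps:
D = -42
L = -7
(D + L)² = (-42 - 7)² = (-49)² = 2401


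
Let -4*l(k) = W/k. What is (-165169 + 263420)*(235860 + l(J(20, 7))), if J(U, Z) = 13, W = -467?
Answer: 1205066887937/52 ≈ 2.3174e+10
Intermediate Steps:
l(k) = 467/(4*k) (l(k) = -(-467)/(4*k) = 467/(4*k))
(-165169 + 263420)*(235860 + l(J(20, 7))) = (-165169 + 263420)*(235860 + (467/4)/13) = 98251*(235860 + (467/4)*(1/13)) = 98251*(235860 + 467/52) = 98251*(12265187/52) = 1205066887937/52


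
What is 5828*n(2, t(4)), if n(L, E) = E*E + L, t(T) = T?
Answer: 104904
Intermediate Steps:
n(L, E) = L + E**2 (n(L, E) = E**2 + L = L + E**2)
5828*n(2, t(4)) = 5828*(2 + 4**2) = 5828*(2 + 16) = 5828*18 = 104904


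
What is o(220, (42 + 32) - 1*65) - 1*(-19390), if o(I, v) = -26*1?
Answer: 19364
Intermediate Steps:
o(I, v) = -26
o(220, (42 + 32) - 1*65) - 1*(-19390) = -26 - 1*(-19390) = -26 + 19390 = 19364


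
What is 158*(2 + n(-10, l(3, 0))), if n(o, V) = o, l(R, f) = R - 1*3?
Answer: -1264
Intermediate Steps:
l(R, f) = -3 + R (l(R, f) = R - 3 = -3 + R)
158*(2 + n(-10, l(3, 0))) = 158*(2 - 10) = 158*(-8) = -1264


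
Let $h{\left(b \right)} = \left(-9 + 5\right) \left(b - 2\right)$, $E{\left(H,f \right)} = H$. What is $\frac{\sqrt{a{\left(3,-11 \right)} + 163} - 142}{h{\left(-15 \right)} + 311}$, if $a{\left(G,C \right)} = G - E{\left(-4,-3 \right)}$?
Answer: $- \frac{142}{379} + \frac{\sqrt{170}}{379} \approx -0.34027$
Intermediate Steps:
$a{\left(G,C \right)} = 4 + G$ ($a{\left(G,C \right)} = G - -4 = G + 4 = 4 + G$)
$h{\left(b \right)} = 8 - 4 b$ ($h{\left(b \right)} = - 4 \left(-2 + b\right) = 8 - 4 b$)
$\frac{\sqrt{a{\left(3,-11 \right)} + 163} - 142}{h{\left(-15 \right)} + 311} = \frac{\sqrt{\left(4 + 3\right) + 163} - 142}{\left(8 - -60\right) + 311} = \frac{\sqrt{7 + 163} - 142}{\left(8 + 60\right) + 311} = \frac{\sqrt{170} - 142}{68 + 311} = \frac{-142 + \sqrt{170}}{379} = \left(-142 + \sqrt{170}\right) \frac{1}{379} = - \frac{142}{379} + \frac{\sqrt{170}}{379}$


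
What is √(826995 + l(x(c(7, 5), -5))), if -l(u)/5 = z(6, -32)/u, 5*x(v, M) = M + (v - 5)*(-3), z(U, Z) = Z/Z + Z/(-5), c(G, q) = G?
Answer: √100068430/11 ≈ 909.40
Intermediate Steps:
z(U, Z) = 1 - Z/5 (z(U, Z) = 1 + Z*(-⅕) = 1 - Z/5)
x(v, M) = 3 - 3*v/5 + M/5 (x(v, M) = (M + (v - 5)*(-3))/5 = (M + (-5 + v)*(-3))/5 = (M + (15 - 3*v))/5 = (15 + M - 3*v)/5 = 3 - 3*v/5 + M/5)
l(u) = -37/u (l(u) = -5*(1 - ⅕*(-32))/u = -5*(1 + 32/5)/u = -37/u)
√(826995 + l(x(c(7, 5), -5))) = √(826995 - 37/(3 - ⅗*7 + (⅕)*(-5))) = √(826995 - 37/(3 - 21/5 - 1)) = √(826995 - 37/(-11/5)) = √(826995 - 37*(-5/11)) = √(826995 + 185/11) = √(9097130/11) = √100068430/11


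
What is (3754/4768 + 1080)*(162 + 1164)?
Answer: 1708283811/1192 ≈ 1.4331e+6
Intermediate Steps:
(3754/4768 + 1080)*(162 + 1164) = (3754*(1/4768) + 1080)*1326 = (1877/2384 + 1080)*1326 = (2576597/2384)*1326 = 1708283811/1192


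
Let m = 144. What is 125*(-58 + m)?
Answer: 10750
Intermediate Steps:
125*(-58 + m) = 125*(-58 + 144) = 125*86 = 10750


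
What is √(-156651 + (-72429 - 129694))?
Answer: I*√358774 ≈ 598.98*I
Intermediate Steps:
√(-156651 + (-72429 - 129694)) = √(-156651 - 202123) = √(-358774) = I*√358774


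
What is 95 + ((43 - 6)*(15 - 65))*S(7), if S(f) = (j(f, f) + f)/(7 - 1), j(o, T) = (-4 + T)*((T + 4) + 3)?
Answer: -45040/3 ≈ -15013.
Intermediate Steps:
j(o, T) = (-4 + T)*(7 + T) (j(o, T) = (-4 + T)*((4 + T) + 3) = (-4 + T)*(7 + T))
S(f) = -14/3 + f**2/6 + 2*f/3 (S(f) = ((-28 + f**2 + 3*f) + f)/(7 - 1) = (-28 + f**2 + 4*f)/6 = (-28 + f**2 + 4*f)*(1/6) = -14/3 + f**2/6 + 2*f/3)
95 + ((43 - 6)*(15 - 65))*S(7) = 95 + ((43 - 6)*(15 - 65))*(-14/3 + (1/6)*7**2 + (2/3)*7) = 95 + (37*(-50))*(-14/3 + (1/6)*49 + 14/3) = 95 - 1850*(-14/3 + 49/6 + 14/3) = 95 - 1850*49/6 = 95 - 45325/3 = -45040/3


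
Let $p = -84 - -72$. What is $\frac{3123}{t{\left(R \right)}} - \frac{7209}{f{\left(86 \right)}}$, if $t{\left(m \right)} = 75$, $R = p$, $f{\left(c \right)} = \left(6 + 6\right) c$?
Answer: $\frac{298029}{8600} \approx 34.655$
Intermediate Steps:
$p = -12$ ($p = -84 + 72 = -12$)
$f{\left(c \right)} = 12 c$
$R = -12$
$\frac{3123}{t{\left(R \right)}} - \frac{7209}{f{\left(86 \right)}} = \frac{3123}{75} - \frac{7209}{12 \cdot 86} = 3123 \cdot \frac{1}{75} - \frac{7209}{1032} = \frac{1041}{25} - \frac{2403}{344} = \frac{298029}{8600}$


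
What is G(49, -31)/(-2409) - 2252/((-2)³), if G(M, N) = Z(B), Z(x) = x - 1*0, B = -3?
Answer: 452091/1606 ≈ 281.50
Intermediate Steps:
Z(x) = x (Z(x) = x + 0 = x)
G(M, N) = -3
G(49, -31)/(-2409) - 2252/((-2)³) = -3/(-2409) - 2252/((-2)³) = -3*(-1/2409) - 2252/(-8) = 1/803 - 2252*(-⅛) = 1/803 + 563/2 = 452091/1606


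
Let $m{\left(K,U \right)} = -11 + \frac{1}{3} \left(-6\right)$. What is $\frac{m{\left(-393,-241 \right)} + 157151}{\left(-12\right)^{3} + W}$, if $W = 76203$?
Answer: $\frac{157138}{74475} \approx 2.1099$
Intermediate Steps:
$m{\left(K,U \right)} = -13$ ($m{\left(K,U \right)} = -11 + \frac{1}{3} \left(-6\right) = -11 - 2 = -13$)
$\frac{m{\left(-393,-241 \right)} + 157151}{\left(-12\right)^{3} + W} = \frac{-13 + 157151}{\left(-12\right)^{3} + 76203} = \frac{157138}{-1728 + 76203} = \frac{157138}{74475}$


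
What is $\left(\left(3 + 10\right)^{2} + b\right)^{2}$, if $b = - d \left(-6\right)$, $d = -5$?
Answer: $19321$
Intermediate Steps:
$b = -30$ ($b = \left(-1\right) \left(-5\right) \left(-6\right) = 5 \left(-6\right) = -30$)
$\left(\left(3 + 10\right)^{2} + b\right)^{2} = \left(\left(3 + 10\right)^{2} - 30\right)^{2} = \left(13^{2} - 30\right)^{2} = \left(169 - 30\right)^{2} = 139^{2} = 19321$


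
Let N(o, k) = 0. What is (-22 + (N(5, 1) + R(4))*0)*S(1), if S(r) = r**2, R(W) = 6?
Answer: -22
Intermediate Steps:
(-22 + (N(5, 1) + R(4))*0)*S(1) = (-22 + (0 + 6)*0)*1**2 = (-22 + 6*0)*1 = (-22 + 0)*1 = -22*1 = -22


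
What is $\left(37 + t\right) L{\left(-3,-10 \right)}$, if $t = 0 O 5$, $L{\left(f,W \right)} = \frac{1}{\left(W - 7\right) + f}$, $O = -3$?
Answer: $- \frac{37}{20} \approx -1.85$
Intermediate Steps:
$L{\left(f,W \right)} = \frac{1}{-7 + W + f}$ ($L{\left(f,W \right)} = \frac{1}{\left(-7 + W\right) + f} = \frac{1}{-7 + W + f}$)
$t = 0$ ($t = 0 \left(-3\right) 5 = 0 \cdot 5 = 0$)
$\left(37 + t\right) L{\left(-3,-10 \right)} = \frac{37 + 0}{-7 - 10 - 3} = \frac{37}{-20} = 37 \left(- \frac{1}{20}\right) = - \frac{37}{20}$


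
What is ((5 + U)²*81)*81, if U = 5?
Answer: 656100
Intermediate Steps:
((5 + U)²*81)*81 = ((5 + 5)²*81)*81 = (10²*81)*81 = (100*81)*81 = 8100*81 = 656100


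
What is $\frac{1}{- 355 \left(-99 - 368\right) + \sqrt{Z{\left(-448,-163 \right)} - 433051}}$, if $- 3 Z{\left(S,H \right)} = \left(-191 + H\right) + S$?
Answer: $\frac{497355}{82455297026} - \frac{i \sqrt{3895053}}{82455297026} \approx 6.0318 \cdot 10^{-6} - 2.3935 \cdot 10^{-8} i$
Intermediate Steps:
$Z{\left(S,H \right)} = \frac{191}{3} - \frac{H}{3} - \frac{S}{3}$ ($Z{\left(S,H \right)} = - \frac{\left(-191 + H\right) + S}{3} = - \frac{-191 + H + S}{3} = \frac{191}{3} - \frac{H}{3} - \frac{S}{3}$)
$\frac{1}{- 355 \left(-99 - 368\right) + \sqrt{Z{\left(-448,-163 \right)} - 433051}} = \frac{1}{- 355 \left(-99 - 368\right) + \sqrt{\left(\frac{191}{3} - - \frac{163}{3} - - \frac{448}{3}\right) - 433051}} = \frac{1}{\left(-355\right) \left(-467\right) + \sqrt{\left(\frac{191}{3} + \frac{163}{3} + \frac{448}{3}\right) - 433051}} = \frac{1}{165785 + \sqrt{\frac{802}{3} - 433051}} = \frac{1}{165785 + \sqrt{- \frac{1298351}{3}}} = \frac{1}{165785 + \frac{i \sqrt{3895053}}{3}}$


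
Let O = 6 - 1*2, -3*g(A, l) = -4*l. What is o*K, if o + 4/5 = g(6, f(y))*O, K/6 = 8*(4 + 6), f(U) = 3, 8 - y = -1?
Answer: 7296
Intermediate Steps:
y = 9 (y = 8 - 1*(-1) = 8 + 1 = 9)
g(A, l) = 4*l/3 (g(A, l) = -(-4)*l/3 = 4*l/3)
K = 480 (K = 6*(8*(4 + 6)) = 6*(8*10) = 6*80 = 480)
O = 4 (O = 6 - 2 = 4)
o = 76/5 (o = -⅘ + ((4/3)*3)*4 = -⅘ + 4*4 = -⅘ + 16 = 76/5 ≈ 15.200)
o*K = (76/5)*480 = 7296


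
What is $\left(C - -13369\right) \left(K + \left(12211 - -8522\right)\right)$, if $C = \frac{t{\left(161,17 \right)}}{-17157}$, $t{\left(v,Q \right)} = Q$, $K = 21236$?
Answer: $\frac{9626509942604}{17157} \approx 5.6108 \cdot 10^{8}$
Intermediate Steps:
$C = - \frac{17}{17157}$ ($C = \frac{17}{-17157} = 17 \left(- \frac{1}{17157}\right) = - \frac{17}{17157} \approx -0.00099085$)
$\left(C - -13369\right) \left(K + \left(12211 - -8522\right)\right) = \left(- \frac{17}{17157} - -13369\right) \left(21236 + \left(12211 - -8522\right)\right) = \left(- \frac{17}{17157} + \left(-11269 + 24638\right)\right) \left(21236 + \left(12211 + 8522\right)\right) = \left(- \frac{17}{17157} + 13369\right) \left(21236 + 20733\right) = \frac{229371916}{17157} \cdot 41969 = \frac{9626509942604}{17157}$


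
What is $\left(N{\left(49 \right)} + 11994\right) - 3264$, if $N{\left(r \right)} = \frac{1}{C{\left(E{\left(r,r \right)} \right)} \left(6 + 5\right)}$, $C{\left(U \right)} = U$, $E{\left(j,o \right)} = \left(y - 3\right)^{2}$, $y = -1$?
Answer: $\frac{1536481}{176} \approx 8730.0$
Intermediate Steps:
$E{\left(j,o \right)} = 16$ ($E{\left(j,o \right)} = \left(-1 - 3\right)^{2} = \left(-4\right)^{2} = 16$)
$N{\left(r \right)} = \frac{1}{176}$ ($N{\left(r \right)} = \frac{1}{16 \left(6 + 5\right)} = \frac{1}{16 \cdot 11} = \frac{1}{176}$)
$\left(N{\left(49 \right)} + 11994\right) - 3264 = \left(\frac{1}{176} + 11994\right) - 3264 = \frac{2110945}{176} - 3264 = \frac{1536481}{176}$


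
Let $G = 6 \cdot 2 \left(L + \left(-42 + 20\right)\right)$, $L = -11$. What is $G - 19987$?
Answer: $-20383$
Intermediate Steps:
$G = -396$ ($G = 6 \cdot 2 \left(-11 + \left(-42 + 20\right)\right) = 12 \left(-11 - 22\right) = 12 \left(-33\right) = -396$)
$G - 19987 = -396 - 19987 = -20383$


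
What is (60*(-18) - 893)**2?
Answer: 3892729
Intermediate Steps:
(60*(-18) - 893)**2 = (-1080 - 893)**2 = (-1973)**2 = 3892729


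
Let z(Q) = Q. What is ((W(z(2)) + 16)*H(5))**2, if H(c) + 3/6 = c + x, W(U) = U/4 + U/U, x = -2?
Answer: 30625/16 ≈ 1914.1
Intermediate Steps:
W(U) = 1 + U/4 (W(U) = U*(1/4) + 1 = U/4 + 1 = 1 + U/4)
H(c) = -5/2 + c (H(c) = -1/2 + (c - 2) = -1/2 + (-2 + c) = -5/2 + c)
((W(z(2)) + 16)*H(5))**2 = (((1 + (1/4)*2) + 16)*(-5/2 + 5))**2 = (((1 + 1/2) + 16)*(5/2))**2 = ((3/2 + 16)*(5/2))**2 = ((35/2)*(5/2))**2 = (175/4)**2 = 30625/16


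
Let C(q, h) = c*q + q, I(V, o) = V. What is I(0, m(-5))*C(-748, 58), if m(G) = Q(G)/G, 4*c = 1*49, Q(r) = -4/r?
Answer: 0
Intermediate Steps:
c = 49/4 (c = (1*49)/4 = (¼)*49 = 49/4 ≈ 12.250)
m(G) = -4/G² (m(G) = (-4/G)/G = -4/G²)
C(q, h) = 53*q/4 (C(q, h) = 49*q/4 + q = 53*q/4)
I(0, m(-5))*C(-748, 58) = 0*((53/4)*(-748)) = 0*(-9911) = 0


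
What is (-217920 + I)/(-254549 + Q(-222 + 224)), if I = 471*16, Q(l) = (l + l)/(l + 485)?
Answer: 102457008/123965359 ≈ 0.82650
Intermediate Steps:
Q(l) = 2*l/(485 + l) (Q(l) = (2*l)/(485 + l) = 2*l/(485 + l))
I = 7536
(-217920 + I)/(-254549 + Q(-222 + 224)) = (-217920 + 7536)/(-254549 + 2*(-222 + 224)/(485 + (-222 + 224))) = -210384/(-254549 + 2*2/(485 + 2)) = -210384/(-254549 + 2*2/487) = -210384/(-254549 + 2*2*(1/487)) = -210384/(-254549 + 4/487) = -210384/(-123965359/487) = -210384*(-487/123965359) = 102457008/123965359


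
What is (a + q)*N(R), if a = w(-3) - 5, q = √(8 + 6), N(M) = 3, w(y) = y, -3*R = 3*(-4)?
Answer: -24 + 3*√14 ≈ -12.775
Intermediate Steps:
R = 4 (R = -(-4) = -⅓*(-12) = 4)
q = √14 ≈ 3.7417
a = -8 (a = -3 - 5 = -8)
(a + q)*N(R) = (-8 + √14)*3 = -24 + 3*√14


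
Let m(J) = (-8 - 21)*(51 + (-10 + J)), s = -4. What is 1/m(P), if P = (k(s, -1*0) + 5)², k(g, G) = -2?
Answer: -1/1450 ≈ -0.00068966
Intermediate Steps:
P = 9 (P = (-2 + 5)² = 3² = 9)
m(J) = -1189 - 29*J (m(J) = -29*(41 + J) = -1189 - 29*J)
1/m(P) = 1/(-1189 - 29*9) = 1/(-1189 - 261) = 1/(-1450) = -1/1450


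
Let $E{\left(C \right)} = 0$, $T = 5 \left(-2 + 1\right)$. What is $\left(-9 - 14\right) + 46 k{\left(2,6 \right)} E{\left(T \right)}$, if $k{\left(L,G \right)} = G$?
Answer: $-23$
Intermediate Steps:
$T = -5$ ($T = 5 \left(-1\right) = -5$)
$\left(-9 - 14\right) + 46 k{\left(2,6 \right)} E{\left(T \right)} = \left(-9 - 14\right) + 46 \cdot 6 \cdot 0 = -23 + 46 \cdot 0 = -23 + 0 = -23$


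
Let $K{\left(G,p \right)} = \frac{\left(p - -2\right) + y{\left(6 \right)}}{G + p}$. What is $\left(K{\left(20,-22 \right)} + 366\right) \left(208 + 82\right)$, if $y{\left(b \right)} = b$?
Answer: $108170$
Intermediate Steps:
$K{\left(G,p \right)} = \frac{8 + p}{G + p}$ ($K{\left(G,p \right)} = \frac{\left(p - -2\right) + 6}{G + p} = \frac{\left(p + 2\right) + 6}{G + p} = \frac{\left(2 + p\right) + 6}{G + p} = \frac{8 + p}{G + p}$)
$\left(K{\left(20,-22 \right)} + 366\right) \left(208 + 82\right) = \left(\frac{8 - 22}{20 - 22} + 366\right) \left(208 + 82\right) = \left(\frac{1}{-2} \left(-14\right) + 366\right) 290 = \left(\left(- \frac{1}{2}\right) \left(-14\right) + 366\right) 290 = \left(7 + 366\right) 290 = 373 \cdot 290 = 108170$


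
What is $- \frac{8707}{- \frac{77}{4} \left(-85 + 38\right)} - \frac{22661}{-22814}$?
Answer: $- \frac{3810459}{441518} \approx -8.6304$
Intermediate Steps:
$- \frac{8707}{- \frac{77}{4} \left(-85 + 38\right)} - \frac{22661}{-22814} = - \frac{8707}{\left(-77\right) \frac{1}{4} \left(-47\right)} - - \frac{1333}{1342} = - \frac{8707}{\left(- \frac{77}{4}\right) \left(-47\right)} + \frac{1333}{1342} = - \frac{8707}{\frac{3619}{4}} + \frac{1333}{1342} = \left(-8707\right) \frac{4}{3619} + \frac{1333}{1342} = - \frac{34828}{3619} + \frac{1333}{1342} = - \frac{3810459}{441518}$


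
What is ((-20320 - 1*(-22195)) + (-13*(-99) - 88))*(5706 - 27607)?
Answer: -67323674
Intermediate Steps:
((-20320 - 1*(-22195)) + (-13*(-99) - 88))*(5706 - 27607) = ((-20320 + 22195) + (1287 - 88))*(-21901) = (1875 + 1199)*(-21901) = 3074*(-21901) = -67323674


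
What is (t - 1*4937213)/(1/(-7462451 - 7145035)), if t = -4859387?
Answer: 143103697347600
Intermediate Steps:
(t - 1*4937213)/(1/(-7462451 - 7145035)) = (-4859387 - 1*4937213)/(1/(-7462451 - 7145035)) = (-4859387 - 4937213)/(1/(-14607486)) = -9796600/(-1/14607486) = -9796600*(-14607486) = 143103697347600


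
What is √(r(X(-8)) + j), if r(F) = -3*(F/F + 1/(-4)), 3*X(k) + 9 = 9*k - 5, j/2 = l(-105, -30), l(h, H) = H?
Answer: I*√249/2 ≈ 7.8899*I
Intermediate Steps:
j = -60 (j = 2*(-30) = -60)
X(k) = -14/3 + 3*k (X(k) = -3 + (9*k - 5)/3 = -3 + (-5 + 9*k)/3 = -3 + (-5/3 + 3*k) = -14/3 + 3*k)
r(F) = -9/4 (r(F) = -3*(1 + 1*(-¼)) = -3*(1 - ¼) = -3*¾ = -9/4)
√(r(X(-8)) + j) = √(-9/4 - 60) = √(-249/4) = I*√249/2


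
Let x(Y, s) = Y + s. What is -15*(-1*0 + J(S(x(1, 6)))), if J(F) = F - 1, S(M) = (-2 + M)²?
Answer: -360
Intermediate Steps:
J(F) = -1 + F
-15*(-1*0 + J(S(x(1, 6)))) = -15*(-1*0 + (-1 + (-2 + (1 + 6))²)) = -15*(0 + (-1 + (-2 + 7)²)) = -15*(0 + (-1 + 5²)) = -15*(0 + (-1 + 25)) = -15*(0 + 24) = -15*24 = -360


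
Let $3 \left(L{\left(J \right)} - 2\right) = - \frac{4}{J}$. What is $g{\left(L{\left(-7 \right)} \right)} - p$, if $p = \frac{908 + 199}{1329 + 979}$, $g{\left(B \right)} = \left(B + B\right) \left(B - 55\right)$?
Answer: $- \frac{235968811}{1017828} \approx -231.84$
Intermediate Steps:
$L{\left(J \right)} = 2 - \frac{4}{3 J}$ ($L{\left(J \right)} = 2 + \frac{\left(-4\right) \frac{1}{J}}{3} = 2 - \frac{4}{3 J}$)
$g{\left(B \right)} = 2 B \left(-55 + B\right)$
$p = \frac{1107}{2308} \approx 0.47964$
$g{\left(L{\left(-7 \right)} \right)} - p = 2 \left(2 - \frac{4}{3 \left(-7\right)}\right) \left(-55 + \left(2 - \frac{4}{3 \left(-7\right)}\right)\right) - \frac{1107}{2308} = 2 \left(2 - - \frac{4}{21}\right) \left(-55 + \left(2 - - \frac{4}{21}\right)\right) - \frac{1107}{2308} = 2 \left(2 + \frac{4}{21}\right) \left(-55 + \left(2 + \frac{4}{21}\right)\right) - \frac{1107}{2308} = 2 \cdot \frac{46}{21} \left(-55 + \frac{46}{21}\right) - \frac{1107}{2308} = 2 \cdot \frac{46}{21} \left(- \frac{1109}{21}\right) - \frac{1107}{2308} = - \frac{102028}{441} - \frac{1107}{2308} = - \frac{235968811}{1017828}$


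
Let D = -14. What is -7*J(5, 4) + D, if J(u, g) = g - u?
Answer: -7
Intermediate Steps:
-7*J(5, 4) + D = -7*(4 - 1*5) - 14 = -7*(4 - 5) - 14 = -7*(-1) - 14 = 7 - 14 = -7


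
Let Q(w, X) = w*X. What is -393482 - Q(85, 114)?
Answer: -403172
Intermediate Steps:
Q(w, X) = X*w
-393482 - Q(85, 114) = -393482 - 114*85 = -393482 - 1*9690 = -393482 - 9690 = -403172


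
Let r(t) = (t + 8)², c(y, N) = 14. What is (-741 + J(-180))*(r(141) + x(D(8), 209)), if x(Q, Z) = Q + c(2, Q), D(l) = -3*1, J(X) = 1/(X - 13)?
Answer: -3176626968/193 ≈ -1.6459e+7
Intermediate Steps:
J(X) = 1/(-13 + X)
D(l) = -3
x(Q, Z) = 14 + Q (x(Q, Z) = Q + 14 = 14 + Q)
r(t) = (8 + t)²
(-741 + J(-180))*(r(141) + x(D(8), 209)) = (-741 + 1/(-13 - 180))*((8 + 141)² + (14 - 3)) = (-741 + 1/(-193))*(149² + 11) = (-741 - 1/193)*(22201 + 11) = -143014/193*22212 = -3176626968/193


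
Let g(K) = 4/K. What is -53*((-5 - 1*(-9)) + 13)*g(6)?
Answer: -1802/3 ≈ -600.67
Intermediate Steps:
-53*((-5 - 1*(-9)) + 13)*g(6) = -53*((-5 - 1*(-9)) + 13)*4/6 = -53*((-5 + 9) + 13)*4*(1/6) = -53*(4 + 13)*2/3 = -901*2/3 = -53*34/3 = -1802/3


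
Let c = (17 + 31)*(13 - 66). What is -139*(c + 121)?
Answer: 336797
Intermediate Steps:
c = -2544 (c = 48*(-53) = -2544)
-139*(c + 121) = -139*(-2544 + 121) = -139*(-2423) = 336797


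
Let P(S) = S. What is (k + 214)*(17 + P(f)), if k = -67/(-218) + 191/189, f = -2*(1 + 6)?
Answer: 8871529/13734 ≈ 645.95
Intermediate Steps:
f = -14 (f = -2*7 = -14)
k = 54301/41202 (k = -67*(-1/218) + 191*(1/189) = 67/218 + 191/189 = 54301/41202 ≈ 1.3179)
(k + 214)*(17 + P(f)) = (54301/41202 + 214)*(17 - 14) = (8871529/41202)*3 = 8871529/13734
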